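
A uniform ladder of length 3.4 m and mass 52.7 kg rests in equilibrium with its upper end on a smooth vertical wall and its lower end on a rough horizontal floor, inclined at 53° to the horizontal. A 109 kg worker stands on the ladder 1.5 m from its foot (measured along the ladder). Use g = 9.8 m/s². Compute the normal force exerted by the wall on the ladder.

Torques about the foot: N_wall · 3.4 sin 53° = 52.7×9.8×1.7 cos 53° + 109×9.8×1.5 cos 53° → N_wall = 549.71 N.

N_wall ≈ 550 N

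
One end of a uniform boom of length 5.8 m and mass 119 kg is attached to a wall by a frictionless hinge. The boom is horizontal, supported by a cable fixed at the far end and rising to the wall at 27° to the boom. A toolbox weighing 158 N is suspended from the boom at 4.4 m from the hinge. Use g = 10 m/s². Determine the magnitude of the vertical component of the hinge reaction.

|H_y| ≈ 633 N

Take torques about the hinge: T sin 27° · 5.8 = 119×10×2.9 + 158×4.4 = 4146.2 N·m.
So T = 4146.2 / (0.4540 × 5.8) = 1574.6 N.
ΣF_y = 0: H_y = (119×10 + 158) − T sin 27° = 1348 − 714.86 = 633.14 N.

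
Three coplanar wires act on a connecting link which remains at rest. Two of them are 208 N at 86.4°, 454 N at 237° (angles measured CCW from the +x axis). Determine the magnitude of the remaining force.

Sum the known components: ΣF_x = -234.2 N, ΣF_y = -173.2 N.
For equilibrium the remaining force must supply (−ΣF_x, −ΣF_y) = (234.2, 173.2) N.
Magnitude = √((234.2)² + (173.2)²) = 291.3 N; direction = atan2(173.2, 234.2) = 36.5°.

F ≈ 291 N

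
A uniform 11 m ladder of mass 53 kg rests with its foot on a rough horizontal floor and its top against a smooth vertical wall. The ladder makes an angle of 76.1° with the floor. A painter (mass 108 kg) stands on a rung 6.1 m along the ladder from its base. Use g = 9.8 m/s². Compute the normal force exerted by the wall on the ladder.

N_wall ≈ 210 N

Torques about the foot: N_wall · 11 sin 76.1° = 53×9.8×5.5 cos 76.1° + 108×9.8×6.1 cos 76.1° → N_wall = 209.52 N.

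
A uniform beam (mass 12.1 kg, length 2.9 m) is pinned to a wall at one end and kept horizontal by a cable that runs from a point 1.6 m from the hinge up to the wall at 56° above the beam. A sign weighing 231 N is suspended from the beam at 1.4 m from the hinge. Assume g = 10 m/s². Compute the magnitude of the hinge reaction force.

|H| ≈ 214 N

Take torques about the hinge: T sin 56° · 1.6 = 12.1×10×1.45 + 231×1.4 = 498.85 N·m.
So T = 498.85 / (0.8290 × 1.6) = 376.08 N.
ΣF_x = 0: H_x = T cos 56° = 210.3 N.
ΣF_y = 0: H_y = (12.1×10 + 231) − T sin 56° = 352 − 311.78 = 40.219 N.
|H| = √(H_x² + H_y²) = √((210.3)² + (40.219)²) = 214.11 N.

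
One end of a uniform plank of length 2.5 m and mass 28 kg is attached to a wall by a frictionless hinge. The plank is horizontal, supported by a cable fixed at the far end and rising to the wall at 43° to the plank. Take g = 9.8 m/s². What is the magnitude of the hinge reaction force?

Take torques about the hinge: T sin 43° · 2.5 = 28×9.8×1.25 = 343 N·m.
So T = 343 / (0.6820 × 2.5) = 201.17 N.
ΣF_x = 0: H_x = T cos 43° = 147.13 N.
ΣF_y = 0: H_y = (28×9.8) − T sin 43° = 274.4 − 137.2 = 137.2 N.
|H| = √(H_x² + H_y²) = √((147.13)² + (137.2)²) = 201.17 N.

|H| ≈ 201 N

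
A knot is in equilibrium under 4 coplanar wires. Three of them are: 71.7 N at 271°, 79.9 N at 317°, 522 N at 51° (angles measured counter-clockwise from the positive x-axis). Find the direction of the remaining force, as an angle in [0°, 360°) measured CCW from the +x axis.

Sum the known components: ΣF_x = 388.2 N, ΣF_y = 279.5 N.
For equilibrium the remaining force must supply (−ΣF_x, −ΣF_y) = (-388.2, -279.5) N.
Magnitude = √((-388.2)² + (-279.5)²) = 478.3 N; direction = atan2(-279.5, -388.2) = 215.8°.

θ ≈ 216°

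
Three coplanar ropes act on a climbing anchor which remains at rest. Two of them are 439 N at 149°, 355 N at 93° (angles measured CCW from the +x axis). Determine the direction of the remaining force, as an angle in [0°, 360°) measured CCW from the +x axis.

Sum the known components: ΣF_x = -394.9 N, ΣF_y = 580.6 N.
For equilibrium the remaining force must supply (−ΣF_x, −ΣF_y) = (394.9, -580.6) N.
Magnitude = √((394.9)² + (-580.6)²) = 702.2 N; direction = atan2(-580.6, 394.9) = 304.2°.

θ ≈ 304°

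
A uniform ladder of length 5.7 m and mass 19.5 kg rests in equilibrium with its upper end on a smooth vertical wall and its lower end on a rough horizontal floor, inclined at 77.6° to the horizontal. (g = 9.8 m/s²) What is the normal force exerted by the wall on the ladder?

Torques about the foot: N_wall · 5.7 sin 77.6° = 19.5×9.8×2.85 cos 77.6° → N_wall = 21.008 N.

N_wall ≈ 21 N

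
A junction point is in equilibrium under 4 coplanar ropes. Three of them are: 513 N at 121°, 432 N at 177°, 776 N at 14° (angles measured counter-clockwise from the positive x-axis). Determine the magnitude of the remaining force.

F ≈ 653 N

Sum the known components: ΣF_x = 57.33 N, ΣF_y = 650.1 N.
For equilibrium the remaining force must supply (−ΣF_x, −ΣF_y) = (-57.33, -650.1) N.
Magnitude = √((-57.33)² + (-650.1)²) = 652.6 N; direction = atan2(-650.1, -57.33) = 265.0°.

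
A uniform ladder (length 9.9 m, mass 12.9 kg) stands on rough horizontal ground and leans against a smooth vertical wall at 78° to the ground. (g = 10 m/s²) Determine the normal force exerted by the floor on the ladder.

ΣF_y = 0: N_floor = 12.9×10 = 129 N.

N_floor ≈ 129 N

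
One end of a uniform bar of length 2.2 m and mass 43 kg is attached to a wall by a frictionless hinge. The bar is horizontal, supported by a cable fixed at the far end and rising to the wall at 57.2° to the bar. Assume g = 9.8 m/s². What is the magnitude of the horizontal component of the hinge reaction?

Take torques about the hinge: T sin 57.2° · 2.2 = 43×9.8×1.1 = 463.54 N·m.
So T = 463.54 / (0.8406 × 2.2) = 250.66 N.
ΣF_x = 0: H_x = T cos 57.2° = 135.79 N.

H_x ≈ 136 N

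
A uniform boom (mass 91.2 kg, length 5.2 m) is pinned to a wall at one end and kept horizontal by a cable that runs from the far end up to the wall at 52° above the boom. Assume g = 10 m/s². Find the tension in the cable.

Take torques about the hinge: T sin 52° · 5.2 = 91.2×10×2.6 = 2371.2 N·m.
So T = 2371.2 / (0.7880 × 5.2) = 578.67 N.

T ≈ 579 N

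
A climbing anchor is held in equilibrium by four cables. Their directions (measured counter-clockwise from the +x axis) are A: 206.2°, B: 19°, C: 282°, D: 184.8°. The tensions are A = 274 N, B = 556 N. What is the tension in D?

Resolve: ΣF_x = 274 cos 206.2° + 556 cos 19° + T_C cos 282° + T_D cos 184.8° = 0.
        ΣF_y = 274 sin 206.2° + 556 sin 19° + T_C sin 282° + T_D sin 184.8° = 0.
The known terms sum to (279.9, 60.04) N, so 0.2079 T_C − 0.9965 T_D = -279.9 and -0.9781 T_C − 0.0837 T_D = -60.04.
Solving simultaneously: T_C = 36.70 N, T_D = 288.5 N.

T_D ≈ 289 N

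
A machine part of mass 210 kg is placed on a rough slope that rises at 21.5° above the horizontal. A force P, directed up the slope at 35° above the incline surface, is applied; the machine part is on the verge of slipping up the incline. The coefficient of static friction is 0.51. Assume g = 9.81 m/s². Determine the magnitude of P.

On the verge of sliding up the incline, friction equals μN and acts down the slope.
Perpendicular: N + P sin 35° = W cos 21.5° = 1917 N.
Along incline: P cos 35° = W sin 21.5° + μN  with W sin 21.5° = 755 N.
Solving the pair for P and N: P = 1559 N, N = 1023 N (and f = μN = 521.6 N).

P ≈ 1560 N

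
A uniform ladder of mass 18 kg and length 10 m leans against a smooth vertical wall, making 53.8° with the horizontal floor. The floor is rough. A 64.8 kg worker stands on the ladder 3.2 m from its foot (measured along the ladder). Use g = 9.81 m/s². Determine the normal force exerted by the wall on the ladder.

N_wall ≈ 213 N

Torques about the foot: N_wall · 10 sin 53.8° = 18×9.81×5 cos 53.8° + 64.8×9.81×3.2 cos 53.8° → N_wall = 213.5 N.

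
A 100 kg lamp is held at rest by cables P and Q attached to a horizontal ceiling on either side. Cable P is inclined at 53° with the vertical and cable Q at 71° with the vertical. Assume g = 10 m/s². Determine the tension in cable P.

Angles from the horizontal: cable P is 90° − 53° = 37°, cable Q is 90° − 71° = 19°.
Weight W = 100 × 10 = 1000 N acts straight down.
Horizontal: T_P cos 37° = T_Q cos 19°  →  T_Q = 0.8447 T_P.
Vertical: T_P sin 37° + T_Q sin 19° = 1000.
Substituting the horizontal relation into the vertical equation gives 0.8768 T_P = 1000, so T_P = 1141 N.

T_P ≈ 1140 N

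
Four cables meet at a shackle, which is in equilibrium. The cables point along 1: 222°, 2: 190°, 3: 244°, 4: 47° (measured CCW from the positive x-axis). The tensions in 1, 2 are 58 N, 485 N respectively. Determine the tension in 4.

T_4 ≈ 1420 N

Resolve: ΣF_x = 58 cos 222° + 485 cos 190° + T_3 cos 244° + T_4 cos 47° = 0.
        ΣF_y = 58 sin 222° + 485 sin 190° + T_3 sin 244° + T_4 sin 47° = 0.
The known terms sum to (-520.7, -123) N, so -0.4384 T_3 + 0.6820 T_4 = 520.7 and -0.8988 T_3 + 0.7314 T_4 = 123.
Solving simultaneously: T_3 = 1016 N, T_4 = 1416 N.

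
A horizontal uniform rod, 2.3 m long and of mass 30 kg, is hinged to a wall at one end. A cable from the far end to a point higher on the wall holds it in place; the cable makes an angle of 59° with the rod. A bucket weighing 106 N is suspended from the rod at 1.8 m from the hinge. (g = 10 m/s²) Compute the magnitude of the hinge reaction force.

|H| ≈ 223 N

Take torques about the hinge: T sin 59° · 2.3 = 30×10×1.15 + 106×1.8 = 535.8 N·m.
So T = 535.8 / (0.8572 × 2.3) = 271.77 N.
ΣF_x = 0: H_x = T cos 59° = 139.97 N.
ΣF_y = 0: H_y = (30×10 + 106) − T sin 59° = 406 − 232.96 = 173.04 N.
|H| = √(H_x² + H_y²) = √((139.97)² + (173.04)²) = 222.57 N.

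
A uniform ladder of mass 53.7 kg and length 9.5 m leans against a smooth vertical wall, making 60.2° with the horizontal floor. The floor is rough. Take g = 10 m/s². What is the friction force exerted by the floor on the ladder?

Torques about the foot: N_wall · 9.5 sin 60.2° = 53.7×10×4.75 cos 60.2° → N_wall = 153.77 N.
ΣF_x = 0: f_floor = N_wall = 153.77 N.

f ≈ 154 N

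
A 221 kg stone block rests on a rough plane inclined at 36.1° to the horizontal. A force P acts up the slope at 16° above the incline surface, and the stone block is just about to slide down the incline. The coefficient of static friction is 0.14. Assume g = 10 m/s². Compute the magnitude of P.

On the verge of sliding down the incline, friction equals μN and acts up the slope.
Perpendicular: N + P sin 16° = W cos 36.1° = 1786 N.
Along incline: P cos 16° + μN = W sin 36.1° with W sin 36.1° = 1302 N.
Solving the pair for P and N: P = 1140 N, N = 1471 N (and f = μN = 206 N).

P ≈ 1140 N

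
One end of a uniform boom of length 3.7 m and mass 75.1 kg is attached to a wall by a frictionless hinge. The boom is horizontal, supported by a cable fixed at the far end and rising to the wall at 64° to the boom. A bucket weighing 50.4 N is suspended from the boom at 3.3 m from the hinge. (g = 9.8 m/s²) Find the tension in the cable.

Take torques about the hinge: T sin 64° · 3.7 = 75.1×9.8×1.85 + 50.4×3.3 = 1527.9 N·m.
So T = 1527.9 / (0.8988 × 3.7) = 459.44 N.

T ≈ 459 N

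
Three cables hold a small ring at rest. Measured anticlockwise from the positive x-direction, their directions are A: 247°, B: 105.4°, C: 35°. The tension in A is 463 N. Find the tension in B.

Resolve: ΣF_x = 463 cos 247° + T_B cos 105.4° + T_C cos 35° = 0.
        ΣF_y = 463 sin 247° + T_B sin 105.4° + T_C sin 35° = 0.
The known terms sum to (-180.9, -426.2) N, so -0.2656 T_B + 0.8192 T_C = 180.9 and 0.9641 T_B + 0.5736 T_C = 426.2.
Solving simultaneously: T_B = 260.4 N, T_C = 305.3 N.

T_B ≈ 260 N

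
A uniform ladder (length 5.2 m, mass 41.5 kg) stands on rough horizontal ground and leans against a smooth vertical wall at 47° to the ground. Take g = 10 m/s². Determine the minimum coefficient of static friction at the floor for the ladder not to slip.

ΣF_y = 0: N_floor = 41.5×10 = 415 N.
Torques about the foot: N_wall · 5.2 sin 47° = 41.5×10×2.6 cos 47° → N_wall = 193.5 N.
ΣF_x = 0: f_floor = N_wall = 193.5 N.
μ_min = f_floor / N_floor = 193.5 / 415 = 0.4663.

μ_min ≈ 0.466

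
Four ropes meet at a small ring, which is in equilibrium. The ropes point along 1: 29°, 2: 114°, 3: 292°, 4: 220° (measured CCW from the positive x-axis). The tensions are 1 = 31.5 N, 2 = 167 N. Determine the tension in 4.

Resolve: ΣF_x = 31.5 cos 29° + 167 cos 114° + T_3 cos 292° + T_4 cos 220° = 0.
        ΣF_y = 31.5 sin 29° + 167 sin 114° + T_3 sin 292° + T_4 sin 220° = 0.
The known terms sum to (-40.37, 167.8) N, so 0.3746 T_3 − 0.7660 T_4 = 40.37 and -0.9272 T_3 − 0.6428 T_4 = -167.8.
Solving simultaneously: T_3 = 162.5 N, T_4 = 26.75 N.

T_4 ≈ 26.7 N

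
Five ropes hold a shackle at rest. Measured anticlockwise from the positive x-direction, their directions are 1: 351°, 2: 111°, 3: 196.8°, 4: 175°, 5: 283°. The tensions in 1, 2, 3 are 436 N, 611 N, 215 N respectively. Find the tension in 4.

Resolve: ΣF_x = 436 cos 351° + 611 cos 111° + 215 cos 196.8° + T_4 cos 175° + T_5 cos 283° = 0.
        ΣF_y = 436 sin 351° + 611 sin 111° + 215 sin 196.8° + T_4 sin 175° + T_5 sin 283° = 0.
The known terms sum to (5.846, 440.1) N, so -0.9962 T_4 + 0.2250 T_5 = -5.846 and 0.0872 T_4 − 0.9744 T_5 = -440.1.
Solving simultaneously: T_4 = 110.1 N, T_5 = 461.5 N.

T_4 ≈ 110 N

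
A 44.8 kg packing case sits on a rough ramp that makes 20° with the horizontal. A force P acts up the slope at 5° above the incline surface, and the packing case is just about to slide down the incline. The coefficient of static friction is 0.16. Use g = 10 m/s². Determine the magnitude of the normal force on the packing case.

N ≈ 413 N

On the verge of sliding down the incline, friction equals μN and acts up the slope.
Perpendicular: N + P sin 5° = W cos 20° = 421 N.
Along incline: P cos 5° + μN = W sin 20° with W sin 20° = 153.2 N.
Solving the pair for P and N: P = 87.42 N, N = 413.4 N (and f = μN = 66.14 N).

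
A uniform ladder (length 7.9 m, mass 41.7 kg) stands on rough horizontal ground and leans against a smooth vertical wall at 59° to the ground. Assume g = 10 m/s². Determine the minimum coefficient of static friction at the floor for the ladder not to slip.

μ_min ≈ 0.300

ΣF_y = 0: N_floor = 41.7×10 = 417 N.
Torques about the foot: N_wall · 7.9 sin 59° = 41.7×10×3.95 cos 59° → N_wall = 125.28 N.
ΣF_x = 0: f_floor = N_wall = 125.28 N.
μ_min = f_floor / N_floor = 125.28 / 417 = 0.3004.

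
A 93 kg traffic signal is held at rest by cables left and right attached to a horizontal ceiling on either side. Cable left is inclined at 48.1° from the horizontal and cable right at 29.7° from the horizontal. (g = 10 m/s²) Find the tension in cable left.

Weight W = 93 × 10 = 930 N acts straight down.
Horizontal: T_left cos 48.1° = T_right cos 29.7°  →  T_right = 0.7688 T_left.
Vertical: T_left sin 48.1° + T_right sin 29.7° = 930.
Substituting the horizontal relation into the vertical equation gives 1.125 T_left = 930, so T_left = 826.5 N.

T_left ≈ 826 N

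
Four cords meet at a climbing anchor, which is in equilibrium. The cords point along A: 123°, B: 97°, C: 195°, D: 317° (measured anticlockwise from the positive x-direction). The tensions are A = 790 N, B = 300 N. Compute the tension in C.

T_C ≈ 453 N

Resolve: ΣF_x = 790 cos 123° + 300 cos 97° + T_C cos 195° + T_D cos 317° = 0.
        ΣF_y = 790 sin 123° + 300 sin 97° + T_C sin 195° + T_D sin 317° = 0.
The known terms sum to (-466.8, 960.3) N, so -0.9659 T_C + 0.7314 T_D = 466.8 and -0.2588 T_C − 0.6820 T_D = -960.3.
Solving simultaneously: T_C = 452.8 N, T_D = 1236 N.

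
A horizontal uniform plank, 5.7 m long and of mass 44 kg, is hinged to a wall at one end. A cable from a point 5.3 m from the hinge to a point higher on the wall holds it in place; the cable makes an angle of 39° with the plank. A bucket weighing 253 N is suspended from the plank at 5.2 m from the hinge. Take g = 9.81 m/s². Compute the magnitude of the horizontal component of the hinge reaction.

Take torques about the hinge: T sin 39° · 5.3 = 44×9.81×2.85 + 253×5.2 = 2545.8 N·m.
So T = 2545.8 / (0.6293 × 5.3) = 763.26 N.
ΣF_x = 0: H_x = T cos 39° = 593.16 N.

H_x ≈ 593 N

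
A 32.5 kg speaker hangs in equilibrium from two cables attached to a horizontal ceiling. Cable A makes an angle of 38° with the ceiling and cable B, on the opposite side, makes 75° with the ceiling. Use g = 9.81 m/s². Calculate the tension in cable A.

T_A ≈ 89.6 N

Weight W = 32.5 × 9.81 = 318.8 N acts straight down.
Horizontal: T_A cos 38° = T_B cos 75°  →  T_B = 3.045 T_A.
Vertical: T_A sin 38° + T_B sin 75° = 318.8.
Substituting the horizontal relation into the vertical equation gives 3.557 T_A = 318.8, so T_A = 89.64 N.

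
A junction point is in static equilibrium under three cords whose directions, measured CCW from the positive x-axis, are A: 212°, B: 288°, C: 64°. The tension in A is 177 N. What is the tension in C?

Resolve: ΣF_x = 177 cos 212° + T_B cos 288° + T_C cos 64° = 0.
        ΣF_y = 177 sin 212° + T_B sin 288° + T_C sin 64° = 0.
The known terms sum to (-150.1, -93.8) N, so 0.3090 T_B + 0.4384 T_C = 150.1 and -0.9511 T_B + 0.8988 T_C = 93.8.
Solving simultaneously: T_B = 135 N, T_C = 247.2 N.

T_C ≈ 247 N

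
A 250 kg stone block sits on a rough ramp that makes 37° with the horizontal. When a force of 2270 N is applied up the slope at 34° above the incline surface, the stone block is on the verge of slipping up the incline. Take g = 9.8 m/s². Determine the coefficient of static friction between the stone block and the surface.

μ ≈ 0.593

On the verge of sliding up the incline, friction is at its maximum μN and acts down the slope.
Perpendicular to incline: N = W cos 37° − P sin 34° = 1957 − 1269 = 687.3 N.
Along incline: P cos 34° − μN = W sin 37° → μ = −(W sin 37° − P cos 34°) / N = 0.5929.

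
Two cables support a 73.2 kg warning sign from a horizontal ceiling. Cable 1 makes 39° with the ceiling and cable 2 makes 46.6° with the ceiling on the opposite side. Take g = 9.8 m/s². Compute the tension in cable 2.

T_2 ≈ 559 N

Weight W = 73.2 × 9.8 = 717.4 N acts straight down.
Horizontal: T_1 cos 39° = T_2 cos 46.6°  →  T_1 = 0.8841 T_2.
Vertical: T_1 sin 39° + T_2 sin 46.6° = 717.4.
Substituting the horizontal relation into the vertical equation gives 1.283 T_2 = 717.4, so T_2 = 559.1 N.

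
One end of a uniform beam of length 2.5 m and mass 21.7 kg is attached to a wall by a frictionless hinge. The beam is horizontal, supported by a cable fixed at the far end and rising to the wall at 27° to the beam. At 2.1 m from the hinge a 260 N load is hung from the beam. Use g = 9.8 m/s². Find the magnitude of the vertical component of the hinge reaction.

Take torques about the hinge: T sin 27° · 2.5 = 21.7×9.8×1.25 + 260×2.1 = 811.83 N·m.
So T = 811.83 / (0.4540 × 2.5) = 715.28 N.
ΣF_y = 0: H_y = (21.7×9.8 + 260) − T sin 27° = 472.66 − 324.73 = 147.93 N.

|H_y| ≈ 148 N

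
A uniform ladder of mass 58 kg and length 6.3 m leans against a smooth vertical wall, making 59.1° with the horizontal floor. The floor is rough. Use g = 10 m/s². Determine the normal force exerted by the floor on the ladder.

N_floor ≈ 580 N

ΣF_y = 0: N_floor = 58×10 = 580 N.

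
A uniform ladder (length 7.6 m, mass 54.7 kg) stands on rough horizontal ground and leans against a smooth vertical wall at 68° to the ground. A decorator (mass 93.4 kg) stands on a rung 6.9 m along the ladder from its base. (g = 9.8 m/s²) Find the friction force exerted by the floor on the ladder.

Torques about the foot: N_wall · 7.6 sin 68° = 54.7×9.8×3.8 cos 68° + 93.4×9.8×6.9 cos 68° → N_wall = 444.04 N.
ΣF_x = 0: f_floor = N_wall = 444.04 N.

f ≈ 444 N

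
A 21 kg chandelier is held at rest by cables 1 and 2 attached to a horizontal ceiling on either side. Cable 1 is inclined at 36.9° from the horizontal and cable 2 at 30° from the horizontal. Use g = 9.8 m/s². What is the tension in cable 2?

T_2 ≈ 179 N

Weight W = 21 × 9.8 = 205.8 N acts straight down.
Horizontal: T_1 cos 36.9° = T_2 cos 30°  →  T_1 = 1.083 T_2.
Vertical: T_1 sin 36.9° + T_2 sin 30° = 205.8.
Substituting the horizontal relation into the vertical equation gives 1.15 T_2 = 205.8, so T_2 = 178.9 N.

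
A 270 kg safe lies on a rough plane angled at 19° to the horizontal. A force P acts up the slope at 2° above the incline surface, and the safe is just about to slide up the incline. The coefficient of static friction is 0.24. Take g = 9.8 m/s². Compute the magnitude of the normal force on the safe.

N ≈ 2450 N

On the verge of sliding up the incline, friction equals μN and acts down the slope.
Perpendicular: N + P sin 2° = W cos 19° = 2502 N.
Along incline: P cos 2° = W sin 19° + μN  with W sin 19° = 861.5 N.
Solving the pair for P and N: P = 1451 N, N = 2451 N (and f = μN = 588.3 N).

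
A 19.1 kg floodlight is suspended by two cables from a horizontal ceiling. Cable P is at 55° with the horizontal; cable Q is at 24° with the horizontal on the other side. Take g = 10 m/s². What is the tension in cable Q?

Weight W = 19.1 × 10 = 191 N acts straight down.
Horizontal: T_P cos 55° = T_Q cos 24°  →  T_P = 1.593 T_Q.
Vertical: T_P sin 55° + T_Q sin 24° = 191.
Substituting the horizontal relation into the vertical equation gives 1.711 T_Q = 191, so T_Q = 111.6 N.

T_Q ≈ 112 N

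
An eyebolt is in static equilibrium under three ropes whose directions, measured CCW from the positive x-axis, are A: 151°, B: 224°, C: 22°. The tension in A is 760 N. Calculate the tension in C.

T_C ≈ 1940 N

Resolve: ΣF_x = 760 cos 151° + T_B cos 224° + T_C cos 22° = 0.
        ΣF_y = 760 sin 151° + T_B sin 224° + T_C sin 22° = 0.
The known terms sum to (-664.7, 368.5) N, so -0.7193 T_B + 0.9272 T_C = 664.7 and -0.6947 T_B + 0.3746 T_C = -368.5.
Solving simultaneously: T_B = 1577 N, T_C = 1940 N.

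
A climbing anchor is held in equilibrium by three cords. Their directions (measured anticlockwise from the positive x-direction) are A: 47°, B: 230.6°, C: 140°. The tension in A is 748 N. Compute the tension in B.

Resolve: ΣF_x = 748 cos 47° + T_B cos 230.6° + T_C cos 140° = 0.
        ΣF_y = 748 sin 47° + T_B sin 230.6° + T_C sin 140° = 0.
The known terms sum to (510.1, 547.1) N, so -0.6347 T_B − 0.7660 T_C = -510.1 and -0.7727 T_B + 0.6428 T_C = -547.1.
Solving simultaneously: T_B = 747 N, T_C = 46.97 N.

T_B ≈ 747 N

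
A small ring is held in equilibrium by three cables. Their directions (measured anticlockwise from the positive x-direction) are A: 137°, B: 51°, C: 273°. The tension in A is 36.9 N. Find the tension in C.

T_C ≈ 55 N

Resolve: ΣF_x = 36.9 cos 137° + T_B cos 51° + T_C cos 273° = 0.
        ΣF_y = 36.9 sin 137° + T_B sin 51° + T_C sin 273° = 0.
The known terms sum to (-26.99, 25.17) N, so 0.6293 T_B + 0.0523 T_C = 26.99 and 0.7771 T_B − 0.9986 T_C = -25.17.
Solving simultaneously: T_B = 38.31 N, T_C = 55.01 N.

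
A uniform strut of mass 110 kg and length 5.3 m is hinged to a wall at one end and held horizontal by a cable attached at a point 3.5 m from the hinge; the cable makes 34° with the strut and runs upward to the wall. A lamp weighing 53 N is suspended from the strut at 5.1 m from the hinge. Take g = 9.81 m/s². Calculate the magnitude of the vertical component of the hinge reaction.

Take torques about the hinge: T sin 34° · 3.5 = 110×9.81×2.65 + 53×5.1 = 3129.9 N·m.
So T = 3129.9 / (0.5592 × 3.5) = 1599.2 N.
ΣF_y = 0: H_y = (110×9.81 + 53) − T sin 34° = 1132.1 − 894.26 = 237.84 N.

|H_y| ≈ 238 N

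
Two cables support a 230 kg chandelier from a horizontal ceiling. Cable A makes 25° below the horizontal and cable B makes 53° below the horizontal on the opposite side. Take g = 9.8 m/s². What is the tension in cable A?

T_A ≈ 1390 N

Weight W = 230 × 9.8 = 2254 N acts straight down.
Horizontal: T_A cos 25° = T_B cos 53°  →  T_B = 1.506 T_A.
Vertical: T_A sin 25° + T_B sin 53° = 2254.
Substituting the horizontal relation into the vertical equation gives 1.625 T_A = 2254, so T_A = 1387 N.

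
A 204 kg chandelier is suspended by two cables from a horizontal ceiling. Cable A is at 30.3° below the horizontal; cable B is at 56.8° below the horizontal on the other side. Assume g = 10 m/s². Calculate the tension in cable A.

Weight W = 204 × 10 = 2040 N acts straight down.
Horizontal: T_A cos 30.3° = T_B cos 56.8°  →  T_B = 1.577 T_A.
Vertical: T_A sin 30.3° + T_B sin 56.8° = 2040.
Substituting the horizontal relation into the vertical equation gives 1.824 T_A = 2040, so T_A = 1118 N.

T_A ≈ 1120 N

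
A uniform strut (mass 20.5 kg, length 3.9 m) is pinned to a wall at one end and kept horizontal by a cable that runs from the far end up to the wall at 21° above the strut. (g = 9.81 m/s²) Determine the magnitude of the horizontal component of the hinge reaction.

Take torques about the hinge: T sin 21° · 3.9 = 20.5×9.81×1.95 = 392.15 N·m.
So T = 392.15 / (0.3584 × 3.9) = 280.58 N.
ΣF_x = 0: H_x = T cos 21° = 261.95 N.

H_x ≈ 262 N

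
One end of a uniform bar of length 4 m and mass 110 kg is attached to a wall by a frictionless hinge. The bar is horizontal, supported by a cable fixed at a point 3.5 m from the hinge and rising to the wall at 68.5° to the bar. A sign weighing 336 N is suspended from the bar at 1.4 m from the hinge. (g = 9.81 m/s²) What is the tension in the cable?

T ≈ 807 N

Take torques about the hinge: T sin 68.5° · 3.5 = 110×9.81×2 + 336×1.4 = 2628.6 N·m.
So T = 2628.6 / (0.9304 × 3.5) = 807.2 N.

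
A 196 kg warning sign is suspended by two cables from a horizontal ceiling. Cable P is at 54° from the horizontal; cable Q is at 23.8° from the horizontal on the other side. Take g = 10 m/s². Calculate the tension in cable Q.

T_Q ≈ 1180 N

Weight W = 196 × 10 = 1960 N acts straight down.
Horizontal: T_P cos 54° = T_Q cos 23.8°  →  T_P = 1.557 T_Q.
Vertical: T_P sin 54° + T_Q sin 23.8° = 1960.
Substituting the horizontal relation into the vertical equation gives 1.663 T_Q = 1960, so T_Q = 1179 N.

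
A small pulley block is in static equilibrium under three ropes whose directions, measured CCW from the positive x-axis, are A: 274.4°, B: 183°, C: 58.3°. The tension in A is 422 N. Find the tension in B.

Resolve: ΣF_x = 422 cos 274.4° + T_B cos 183° + T_C cos 58.3° = 0.
        ΣF_y = 422 sin 274.4° + T_B sin 183° + T_C sin 58.3° = 0.
The known terms sum to (32.38, -420.8) N, so -0.9986 T_B + 0.5255 T_C = -32.38 and -0.0523 T_B + 0.8508 T_C = 420.8.
Solving simultaneously: T_B = 302.4 N, T_C = 513.1 N.

T_B ≈ 302 N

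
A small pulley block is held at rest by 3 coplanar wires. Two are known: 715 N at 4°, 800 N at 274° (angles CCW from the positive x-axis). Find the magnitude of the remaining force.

F ≈ 1070 N

Sum the known components: ΣF_x = 769.1 N, ΣF_y = -748.2 N.
For equilibrium the remaining force must supply (−ΣF_x, −ΣF_y) = (-769.1, 748.2) N.
Magnitude = √((-769.1)² + (748.2)²) = 1073 N; direction = atan2(748.2, -769.1) = 135.8°.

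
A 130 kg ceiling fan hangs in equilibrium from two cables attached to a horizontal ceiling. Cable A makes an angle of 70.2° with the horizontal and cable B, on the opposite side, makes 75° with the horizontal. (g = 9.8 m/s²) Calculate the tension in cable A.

T_A ≈ 578 N

Weight W = 130 × 9.8 = 1274 N acts straight down.
Horizontal: T_A cos 70.2° = T_B cos 75°  →  T_B = 1.309 T_A.
Vertical: T_A sin 70.2° + T_B sin 75° = 1274.
Substituting the horizontal relation into the vertical equation gives 2.205 T_A = 1274, so T_A = 577.8 N.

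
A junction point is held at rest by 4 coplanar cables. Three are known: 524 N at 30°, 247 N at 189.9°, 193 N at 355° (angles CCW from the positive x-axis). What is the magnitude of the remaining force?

F ≈ 451 N

Sum the known components: ΣF_x = 402.7 N, ΣF_y = 202.7 N.
For equilibrium the remaining force must supply (−ΣF_x, −ΣF_y) = (-402.7, -202.7) N.
Magnitude = √((-402.7)² + (-202.7)²) = 450.9 N; direction = atan2(-202.7, -402.7) = 206.7°.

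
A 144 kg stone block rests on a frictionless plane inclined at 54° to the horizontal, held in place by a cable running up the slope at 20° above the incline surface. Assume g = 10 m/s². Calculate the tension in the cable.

Take axes along and perpendicular to the incline. Weight components: W sin 54° = 1165 N down-slope, W cos 54° = 846.4 N into the surface.
Along incline: T cos 20° = W sin 54° → T = 1240 N.
Perpendicular: N = W cos 54° − T sin 20° = 422.4 N.

T ≈ 1240 N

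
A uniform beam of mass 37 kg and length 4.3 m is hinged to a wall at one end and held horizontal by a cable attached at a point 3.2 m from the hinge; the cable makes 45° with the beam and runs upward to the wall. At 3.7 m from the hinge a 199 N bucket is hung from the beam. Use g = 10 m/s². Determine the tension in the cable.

Take torques about the hinge: T sin 45° · 3.2 = 37×10×2.15 + 199×3.7 = 1531.8 N·m.
So T = 1531.8 / (0.7071 × 3.2) = 676.97 N.

T ≈ 677 N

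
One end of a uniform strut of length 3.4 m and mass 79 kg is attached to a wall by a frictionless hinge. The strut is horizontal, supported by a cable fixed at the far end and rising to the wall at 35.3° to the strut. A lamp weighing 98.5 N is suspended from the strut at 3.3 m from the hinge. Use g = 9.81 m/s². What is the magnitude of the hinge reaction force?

Take torques about the hinge: T sin 35.3° · 3.4 = 79×9.81×1.7 + 98.5×3.3 = 1642.5 N·m.
So T = 1642.5 / (0.5779 × 3.4) = 836.02 N.
ΣF_x = 0: H_x = T cos 35.3° = 682.3 N.
ΣF_y = 0: H_y = (79×9.81 + 98.5) − T sin 35.3° = 873.49 − 483.1 = 390.39 N.
|H| = √(H_x² + H_y²) = √((682.3)² + (390.39)²) = 786.09 N.

|H| ≈ 786 N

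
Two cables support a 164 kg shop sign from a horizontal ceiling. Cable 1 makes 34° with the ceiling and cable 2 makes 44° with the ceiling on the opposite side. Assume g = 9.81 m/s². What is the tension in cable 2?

T_2 ≈ 1360 N

Weight W = 164 × 9.81 = 1609 N acts straight down.
Horizontal: T_1 cos 34° = T_2 cos 44°  →  T_1 = 0.8677 T_2.
Vertical: T_1 sin 34° + T_2 sin 44° = 1609.
Substituting the horizontal relation into the vertical equation gives 1.18 T_2 = 1609, so T_2 = 1364 N.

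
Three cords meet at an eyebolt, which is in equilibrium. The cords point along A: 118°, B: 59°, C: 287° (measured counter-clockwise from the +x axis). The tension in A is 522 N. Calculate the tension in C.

Resolve: ΣF_x = 522 cos 118° + T_B cos 59° + T_C cos 287° = 0.
        ΣF_y = 522 sin 118° + T_B sin 59° + T_C sin 287° = 0.
The known terms sum to (-245.1, 460.9) N, so 0.5150 T_B + 0.2924 T_C = 245.1 and 0.8572 T_B − 0.9563 T_C = -460.9.
Solving simultaneously: T_B = 134 N, T_C = 602.1 N.

T_C ≈ 602 N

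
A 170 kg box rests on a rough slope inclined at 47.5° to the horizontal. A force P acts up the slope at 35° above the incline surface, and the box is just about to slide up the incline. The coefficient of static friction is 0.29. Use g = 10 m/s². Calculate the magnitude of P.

On the verge of sliding up the incline, friction equals μN and acts down the slope.
Perpendicular: N + P sin 35° = W cos 47.5° = 1149 N.
Along incline: P cos 35° = W sin 47.5° + μN  with W sin 47.5° = 1253 N.
Solving the pair for P and N: P = 1610 N, N = 225.2 N (and f = μN = 65.3 N).

P ≈ 1610 N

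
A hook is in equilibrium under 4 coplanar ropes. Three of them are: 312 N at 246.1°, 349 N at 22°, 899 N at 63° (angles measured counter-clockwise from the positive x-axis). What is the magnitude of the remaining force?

Sum the known components: ΣF_x = 605.3 N, ΣF_y = 646.5 N.
For equilibrium the remaining force must supply (−ΣF_x, −ΣF_y) = (-605.3, -646.5) N.
Magnitude = √((-605.3)² + (-646.5)²) = 885.7 N; direction = atan2(-646.5, -605.3) = 226.9°.

F ≈ 886 N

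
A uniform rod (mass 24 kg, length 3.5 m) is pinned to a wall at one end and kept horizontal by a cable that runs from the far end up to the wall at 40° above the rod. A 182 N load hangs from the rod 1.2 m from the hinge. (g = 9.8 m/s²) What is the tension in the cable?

Take torques about the hinge: T sin 40° · 3.5 = 24×9.8×1.75 + 182×1.2 = 630 N·m.
So T = 630 / (0.6428 × 3.5) = 280.03 N.

T ≈ 280 N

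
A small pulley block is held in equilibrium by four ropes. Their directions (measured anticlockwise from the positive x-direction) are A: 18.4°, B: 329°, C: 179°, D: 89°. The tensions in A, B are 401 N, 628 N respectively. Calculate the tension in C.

T_C ≈ 922 N

Resolve: ΣF_x = 401 cos 18.4° + 628 cos 329° + T_C cos 179° + T_D cos 89° = 0.
        ΣF_y = 401 sin 18.4° + 628 sin 329° + T_C sin 179° + T_D sin 89° = 0.
The known terms sum to (918.8, -196.9) N, so -0.9998 T_C + 0.0175 T_D = -918.8 and 0.0175 T_C + 0.9998 T_D = 196.9.
Solving simultaneously: T_C = 922.1 N, T_D = 180.8 N.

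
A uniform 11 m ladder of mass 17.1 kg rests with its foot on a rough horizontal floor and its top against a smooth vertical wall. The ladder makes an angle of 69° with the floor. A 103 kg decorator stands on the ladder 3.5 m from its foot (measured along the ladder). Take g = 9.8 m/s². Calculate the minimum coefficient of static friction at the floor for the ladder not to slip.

μ_min ≈ 0.132

ΣF_y = 0: N_floor = 17.1×9.8 + 103×9.8 = 1177 N.
Torques about the foot: N_wall · 11 sin 69° = 17.1×9.8×5.5 cos 69° + 103×9.8×3.5 cos 69° → N_wall = 155.45 N.
ΣF_x = 0: f_floor = N_wall = 155.45 N.
μ_min = f_floor / N_floor = 155.45 / 1177 = 0.1321.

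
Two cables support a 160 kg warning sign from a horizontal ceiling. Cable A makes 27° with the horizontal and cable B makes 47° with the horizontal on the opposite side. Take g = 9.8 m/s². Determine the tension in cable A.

T_A ≈ 1110 N

Weight W = 160 × 9.8 = 1568 N acts straight down.
Horizontal: T_A cos 27° = T_B cos 47°  →  T_B = 1.306 T_A.
Vertical: T_A sin 27° + T_B sin 47° = 1568.
Substituting the horizontal relation into the vertical equation gives 1.409 T_A = 1568, so T_A = 1112 N.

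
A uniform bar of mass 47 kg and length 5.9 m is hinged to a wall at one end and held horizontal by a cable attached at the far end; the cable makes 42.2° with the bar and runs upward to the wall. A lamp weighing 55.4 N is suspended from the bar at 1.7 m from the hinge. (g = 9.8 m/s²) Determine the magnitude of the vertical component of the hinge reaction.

|H_y| ≈ 270 N

Take torques about the hinge: T sin 42.2° · 5.9 = 47×9.8×2.95 + 55.4×1.7 = 1453 N·m.
So T = 1453 / (0.6717 × 5.9) = 366.61 N.
ΣF_y = 0: H_y = (47×9.8 + 55.4) − T sin 42.2° = 516 − 246.26 = 269.74 N.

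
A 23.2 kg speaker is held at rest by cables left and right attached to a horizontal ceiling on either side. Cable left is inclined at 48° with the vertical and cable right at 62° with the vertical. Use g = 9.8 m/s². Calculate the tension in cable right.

T_right ≈ 180 N

Angles from the horizontal: cable left is 90° − 48° = 42°, cable right is 90° − 62° = 28°.
Weight W = 23.2 × 9.8 = 227.4 N acts straight down.
Horizontal: T_left cos 42° = T_right cos 28°  →  T_left = 1.188 T_right.
Vertical: T_left sin 42° + T_right sin 28° = 227.4.
Substituting the horizontal relation into the vertical equation gives 1.264 T_right = 227.4, so T_right = 179.8 N.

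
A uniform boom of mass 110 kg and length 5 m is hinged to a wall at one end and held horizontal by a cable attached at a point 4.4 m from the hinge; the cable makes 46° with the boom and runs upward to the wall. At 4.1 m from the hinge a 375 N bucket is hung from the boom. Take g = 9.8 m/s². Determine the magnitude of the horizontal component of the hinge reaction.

H_x ≈ 929 N

Take torques about the hinge: T sin 46° · 4.4 = 110×9.8×2.5 + 375×4.1 = 4232.5 N·m.
So T = 4232.5 / (0.7193 × 4.4) = 1337.2 N.
ΣF_x = 0: H_x = T cos 46° = 928.93 N.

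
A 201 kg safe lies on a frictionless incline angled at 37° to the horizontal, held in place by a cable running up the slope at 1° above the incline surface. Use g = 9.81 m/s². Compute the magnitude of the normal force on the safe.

Take axes along and perpendicular to the incline. Weight components: W sin 37° = 1187 N down-slope, W cos 37° = 1575 N into the surface.
Along incline: T cos 1° = W sin 37° → T = 1187 N.
Perpendicular: N = W cos 37° − T sin 1° = 1554 N.

N ≈ 1550 N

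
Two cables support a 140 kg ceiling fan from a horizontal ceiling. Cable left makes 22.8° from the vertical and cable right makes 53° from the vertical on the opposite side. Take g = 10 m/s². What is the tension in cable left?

T_left ≈ 1150 N

Angles from the horizontal: cable left is 90° − 22.8° = 67.2°, cable right is 90° − 53° = 37°.
Weight W = 140 × 10 = 1400 N acts straight down.
Horizontal: T_left cos 67.2° = T_right cos 37°  →  T_right = 0.4852 T_left.
Vertical: T_left sin 67.2° + T_right sin 37° = 1400.
Substituting the horizontal relation into the vertical equation gives 1.214 T_left = 1400, so T_left = 1153 N.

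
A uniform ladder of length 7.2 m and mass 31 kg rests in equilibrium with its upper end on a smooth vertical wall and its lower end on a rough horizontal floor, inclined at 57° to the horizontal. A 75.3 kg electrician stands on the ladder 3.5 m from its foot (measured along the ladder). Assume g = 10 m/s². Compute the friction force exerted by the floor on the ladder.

f ≈ 338 N

Torques about the foot: N_wall · 7.2 sin 57° = 31×10×3.6 cos 57° + 75.3×10×3.5 cos 57° → N_wall = 338.37 N.
ΣF_x = 0: f_floor = N_wall = 338.37 N.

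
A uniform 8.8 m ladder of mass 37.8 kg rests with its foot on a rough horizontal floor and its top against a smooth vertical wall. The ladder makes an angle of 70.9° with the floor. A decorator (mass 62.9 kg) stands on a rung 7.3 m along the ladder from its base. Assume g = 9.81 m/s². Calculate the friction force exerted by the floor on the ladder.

Torques about the foot: N_wall · 8.8 sin 70.9° = 37.8×9.81×4.4 cos 70.9° + 62.9×9.81×7.3 cos 70.9° → N_wall = 241.45 N.
ΣF_x = 0: f_floor = N_wall = 241.45 N.

f ≈ 241 N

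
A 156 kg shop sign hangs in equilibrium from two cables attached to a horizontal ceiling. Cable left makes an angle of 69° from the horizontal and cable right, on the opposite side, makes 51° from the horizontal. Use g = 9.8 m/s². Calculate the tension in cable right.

T_right ≈ 633 N

Weight W = 156 × 9.8 = 1529 N acts straight down.
Horizontal: T_left cos 69° = T_right cos 51°  →  T_left = 1.756 T_right.
Vertical: T_left sin 69° + T_right sin 51° = 1529.
Substituting the horizontal relation into the vertical equation gives 2.417 T_right = 1529, so T_right = 632.6 N.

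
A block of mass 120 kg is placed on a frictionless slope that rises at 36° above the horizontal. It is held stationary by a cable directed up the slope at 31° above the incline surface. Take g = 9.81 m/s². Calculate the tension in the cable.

T ≈ 807 N

Take axes along and perpendicular to the incline. Weight components: W sin 36° = 691.9 N down-slope, W cos 36° = 952.4 N into the surface.
Along incline: T cos 31° = W sin 36° → T = 807.2 N.
Perpendicular: N = W cos 36° − T sin 31° = 536.6 N.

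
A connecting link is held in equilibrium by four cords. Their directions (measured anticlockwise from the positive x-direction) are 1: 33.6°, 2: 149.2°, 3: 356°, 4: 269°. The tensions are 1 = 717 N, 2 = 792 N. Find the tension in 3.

T_3 ≈ 97.2 N

Resolve: ΣF_x = 717 cos 33.6° + 792 cos 149.2° + T_3 cos 356° + T_4 cos 269° = 0.
        ΣF_y = 717 sin 33.6° + 792 sin 149.2° + T_3 sin 356° + T_4 sin 269° = 0.
The known terms sum to (-83.09, 802.3) N, so 0.9976 T_3 − 0.0175 T_4 = 83.09 and -0.0698 T_3 − 0.9998 T_4 = -802.3.
Solving simultaneously: T_3 = 97.21 N, T_4 = 795.7 N.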